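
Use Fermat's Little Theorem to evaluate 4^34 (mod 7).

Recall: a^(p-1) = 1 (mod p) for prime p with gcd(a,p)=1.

Step 1: Since 7 is prime, by Fermat's Little Theorem: 4^6 = 1 (mod 7).
Step 2: Reduce exponent: 34 mod 6 = 4.
Step 3: So 4^34 = 4^4 (mod 7).
Step 4: 4^4 mod 7 = 4.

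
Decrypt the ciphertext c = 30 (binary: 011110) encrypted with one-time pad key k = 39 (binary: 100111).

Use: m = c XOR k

Step 1: XOR ciphertext with key:
  Ciphertext: 011110
  Key:        100111
  XOR:        111001
Step 2: Plaintext = 111001 = 57 in decimal.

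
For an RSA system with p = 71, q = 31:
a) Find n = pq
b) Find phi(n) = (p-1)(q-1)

Step 1: n = p * q = 71 * 31 = 2201.
Step 2: phi(n) = (p-1)(q-1) = 70 * 30 = 2100.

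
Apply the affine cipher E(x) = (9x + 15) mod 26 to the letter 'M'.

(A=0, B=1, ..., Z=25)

Step 1: Convert 'M' to number: x = 12.
Step 2: E(12) = (9 * 12 + 15) mod 26 = 123 mod 26 = 19.
Step 3: Convert 19 back to letter: T.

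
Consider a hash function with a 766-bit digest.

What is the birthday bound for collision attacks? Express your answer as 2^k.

Step 1: The birthday paradox gives collision probability ~50% after sqrt(2^n) = 2^(n/2) hashes.
Step 2: For 766-bit output: 2^(766/2) = 2^383.
Step 3: Approximately 2^383 hash computations needed.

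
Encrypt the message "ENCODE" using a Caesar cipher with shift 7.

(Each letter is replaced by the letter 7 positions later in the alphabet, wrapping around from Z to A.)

Step 1: For each letter, shift forward by 7 positions (mod 26).
  E (position 4) -> position (4+7) mod 26 = 11 -> L
  N (position 13) -> position (13+7) mod 26 = 20 -> U
  C (position 2) -> position (2+7) mod 26 = 9 -> J
  O (position 14) -> position (14+7) mod 26 = 21 -> V
  D (position 3) -> position (3+7) mod 26 = 10 -> K
  E (position 4) -> position (4+7) mod 26 = 11 -> L
Result: LUJVKL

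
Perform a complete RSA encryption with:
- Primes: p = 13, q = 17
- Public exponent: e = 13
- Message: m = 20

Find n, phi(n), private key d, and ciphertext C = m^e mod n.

Step 1: n = 13 * 17 = 221.
Step 2: phi(n) = (13-1)(17-1) = 12 * 16 = 192.
Step 3: Find d = 13^(-1) mod 192 = 133.
  Verify: 13 * 133 = 1729 = 1 (mod 192).
Step 4: C = 20^13 mod 221 = 46.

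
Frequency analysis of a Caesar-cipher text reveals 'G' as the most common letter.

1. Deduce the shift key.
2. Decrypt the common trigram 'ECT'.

Step 1: In English, 'E' is the most frequent letter (12.7%).
Step 2: The most frequent ciphertext letter is 'G' (position 6).
Step 3: Shift = (6 - 4) mod 26 = 2.
Step 4: Decrypt 'ECT' by shifting back 2:
  E -> C
  C -> A
  T -> R
Step 5: 'ECT' decrypts to 'CAR'.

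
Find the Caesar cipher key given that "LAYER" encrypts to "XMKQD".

Step 1: Compare first letters: L (position 11) -> X (position 23).
Step 2: Shift = (23 - 11) mod 26 = 12.
The shift value is 12.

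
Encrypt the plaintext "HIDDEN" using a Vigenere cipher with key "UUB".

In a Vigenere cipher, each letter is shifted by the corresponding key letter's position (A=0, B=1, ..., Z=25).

Step 1: Repeat key to match plaintext length:
  Plaintext: HIDDEN
  Key:       UUBUUB
Step 2: Encrypt each letter:
  H(7) + U(20) = (7+20) mod 26 = 1 = B
  I(8) + U(20) = (8+20) mod 26 = 2 = C
  D(3) + B(1) = (3+1) mod 26 = 4 = E
  D(3) + U(20) = (3+20) mod 26 = 23 = X
  E(4) + U(20) = (4+20) mod 26 = 24 = Y
  N(13) + B(1) = (13+1) mod 26 = 14 = O
Ciphertext: BCEXYO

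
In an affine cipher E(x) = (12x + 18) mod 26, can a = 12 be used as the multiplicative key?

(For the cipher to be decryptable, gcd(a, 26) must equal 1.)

Step 1: Compute gcd(12, 26).
Step 2: gcd(12, 26) = 2.
Since gcd = 2 != 1, 12 shares a common factor with 26, so it cannot be used.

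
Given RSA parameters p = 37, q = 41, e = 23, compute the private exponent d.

Step 1: n = 37 * 41 = 1517.
Step 2: phi(n) = 36 * 40 = 1440.
Step 3: Find d such that 23 * d = 1 (mod 1440).
Step 4: d = 23^(-1) mod 1440 = 1127.
Verification: 23 * 1127 = 25921 = 18 * 1440 + 1.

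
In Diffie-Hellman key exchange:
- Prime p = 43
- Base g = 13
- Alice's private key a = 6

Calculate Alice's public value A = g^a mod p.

Step 1: A = g^a mod p = 13^6 mod 43.
  13^1 mod 43 = 13
  13^2 mod 43 = (13 * 13) mod 43 = 40
  13^3 mod 43 = (40 * 13) mod 43 = 4
  13^4 mod 43 = (4 * 13) mod 43 = 9
  13^5 mod 43 = (9 * 13) mod 43 = 31
  13^6 mod 43 = (31 * 13) mod 43 = 16
Result: A = 16.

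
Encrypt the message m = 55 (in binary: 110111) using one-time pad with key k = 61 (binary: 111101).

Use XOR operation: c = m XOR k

Step 1: Write out the XOR operation bit by bit:
  Message: 110111
  Key:     111101
  XOR:     001010
Step 2: Convert to decimal: 001010 = 10.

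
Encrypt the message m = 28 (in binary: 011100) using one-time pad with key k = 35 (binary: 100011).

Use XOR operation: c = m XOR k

Step 1: Write out the XOR operation bit by bit:
  Message: 011100
  Key:     100011
  XOR:     111111
Step 2: Convert to decimal: 111111 = 63.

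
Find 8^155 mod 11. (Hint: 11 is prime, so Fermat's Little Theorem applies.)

Step 1: Since 11 is prime, by Fermat's Little Theorem: 8^10 = 1 (mod 11).
Step 2: Reduce exponent: 155 mod 10 = 5.
Step 3: So 8^155 = 8^5 (mod 11).
Step 4: 8^5 mod 11 = 10.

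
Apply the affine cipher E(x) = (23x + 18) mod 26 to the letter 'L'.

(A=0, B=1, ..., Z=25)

Step 1: Convert 'L' to number: x = 11.
Step 2: E(11) = (23 * 11 + 18) mod 26 = 271 mod 26 = 11.
Step 3: Convert 11 back to letter: L.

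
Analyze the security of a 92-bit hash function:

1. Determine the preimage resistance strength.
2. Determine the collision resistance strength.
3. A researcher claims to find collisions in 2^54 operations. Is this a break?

Step 1: Preimage resistance requires brute-force of 2^92 operations.
Step 2: Collision resistance (birthday bound) = 2^(92/2) = 2^46.
Step 3: The claimed attack costs 2^54 operations.
Step 4: Since 2^54 >= 2^46, the claimed attack is no faster than the generic birthday attack, so this does not break collision resistance.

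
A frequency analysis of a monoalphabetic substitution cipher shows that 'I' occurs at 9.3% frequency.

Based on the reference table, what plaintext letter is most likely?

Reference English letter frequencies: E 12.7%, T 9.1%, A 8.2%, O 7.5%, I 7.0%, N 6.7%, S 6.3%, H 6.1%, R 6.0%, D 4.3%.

Step 1: The observed frequency is 9.3%.
Step 2: Compare with English frequencies:
  E: 12.7% (difference: 3.4%)
  T: 9.1% (difference: 0.2%) <-- closest
  A: 8.2% (difference: 1.1%)
  O: 7.5% (difference: 1.8%)
  I: 7.0% (difference: 2.3%)
  N: 6.7% (difference: 2.6%)
  S: 6.3% (difference: 3.0%)
  H: 6.1% (difference: 3.2%)
  R: 6.0% (difference: 3.3%)
  D: 4.3% (difference: 5.0%)
Step 3: 'I' most likely represents 'T' (frequency 9.1%).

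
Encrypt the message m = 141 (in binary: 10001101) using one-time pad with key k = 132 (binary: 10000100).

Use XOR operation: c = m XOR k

Step 1: Write out the XOR operation bit by bit:
  Message: 10001101
  Key:     10000100
  XOR:     00001001
Step 2: Convert to decimal: 00001001 = 9.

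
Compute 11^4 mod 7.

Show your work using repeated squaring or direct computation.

Step 1: Compute 11^4 mod 7 step by step, reducing modulo 7 at each step.
  11^1 mod 7 = 4
  11^2 mod 7 = (4 * 11) mod 7 = 2
  11^3 mod 7 = (2 * 11) mod 7 = 1
  11^4 mod 7 = (1 * 11) mod 7 = 4
Step 2: Result = 4.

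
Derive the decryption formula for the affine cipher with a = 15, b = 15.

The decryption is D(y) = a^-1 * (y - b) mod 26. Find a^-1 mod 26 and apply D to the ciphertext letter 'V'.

Step 1: Find a^-1, the modular inverse of 15 mod 26.
Step 2: We need 15 * a^-1 = 1 (mod 26).
Step 3: 15 * 7 = 105 = 4 * 26 + 1, so a^-1 = 7.
Step 4: D(y) = 7(y - 15) mod 26.
Step 5: Apply to 'V' (y = 21): D(21) = 7 * (21 - 15) mod 26 = 7 * 6 mod 26 = 16 -> 'Q'.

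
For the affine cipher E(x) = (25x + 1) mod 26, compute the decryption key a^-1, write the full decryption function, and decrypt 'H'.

Step 1: Find a^-1, the modular inverse of 25 mod 26.
Step 2: We need 25 * a^-1 = 1 (mod 26).
Step 3: 25 * 25 = 625 = 24 * 26 + 1, so a^-1 = 25.
Step 4: D(y) = 25(y - 1) mod 26.
Step 5: Apply to 'H' (y = 7): D(7) = 25 * (7 - 1) mod 26 = 25 * 6 mod 26 = 20 -> 'U'.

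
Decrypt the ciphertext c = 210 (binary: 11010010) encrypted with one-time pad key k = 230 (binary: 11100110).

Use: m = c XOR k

Step 1: XOR ciphertext with key:
  Ciphertext: 11010010
  Key:        11100110
  XOR:        00110100
Step 2: Plaintext = 00110100 = 52 in decimal.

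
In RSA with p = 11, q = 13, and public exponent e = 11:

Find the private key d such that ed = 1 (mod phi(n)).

Step 1: n = 11 * 13 = 143.
Step 2: phi(n) = 10 * 12 = 120.
Step 3: Find d such that 11 * d = 1 (mod 120).
Step 4: d = 11^(-1) mod 120 = 11.
Verification: 11 * 11 = 121 = 1 * 120 + 1.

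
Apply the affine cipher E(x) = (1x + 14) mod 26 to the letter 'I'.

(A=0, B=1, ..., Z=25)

Step 1: Convert 'I' to number: x = 8.
Step 2: E(8) = (1 * 8 + 14) mod 26 = 22 mod 26 = 22.
Step 3: Convert 22 back to letter: W.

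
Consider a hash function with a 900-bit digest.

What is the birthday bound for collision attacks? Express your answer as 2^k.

Step 1: The birthday paradox gives collision probability ~50% after sqrt(2^n) = 2^(n/2) hashes.
Step 2: For 900-bit output: 2^(900/2) = 2^450.
Step 3: Approximately 2^450 hash computations needed.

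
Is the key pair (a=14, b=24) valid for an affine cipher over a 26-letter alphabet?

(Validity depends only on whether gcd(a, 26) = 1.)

Step 1: Compute gcd(14, 26).
Step 2: gcd(14, 26) = 2.
Since gcd = 2 != 1, 14 shares a common factor with 26, so it cannot be used.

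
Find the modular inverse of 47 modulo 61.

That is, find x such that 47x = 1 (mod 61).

Step 1: We need x such that 47 * x = 1 (mod 61).
Step 2: Using the extended Euclidean algorithm or trial:
  47 * 13 = 611 = 10 * 61 + 1.
Step 3: Since 611 mod 61 = 1, the inverse is x = 13.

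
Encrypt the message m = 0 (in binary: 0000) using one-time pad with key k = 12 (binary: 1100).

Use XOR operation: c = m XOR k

Step 1: Write out the XOR operation bit by bit:
  Message: 0000
  Key:     1100
  XOR:     1100
Step 2: Convert to decimal: 1100 = 12.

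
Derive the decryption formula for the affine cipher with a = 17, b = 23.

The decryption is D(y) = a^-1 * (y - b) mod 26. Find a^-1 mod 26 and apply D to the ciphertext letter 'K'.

Step 1: Find a^-1, the modular inverse of 17 mod 26.
Step 2: We need 17 * a^-1 = 1 (mod 26).
Step 3: 17 * 23 = 391 = 15 * 26 + 1, so a^-1 = 23.
Step 4: D(y) = 23(y - 23) mod 26.
Step 5: Apply to 'K' (y = 10): D(10) = 23 * (10 - 23) mod 26 = 23 * -13 mod 26 = 13 -> 'N'.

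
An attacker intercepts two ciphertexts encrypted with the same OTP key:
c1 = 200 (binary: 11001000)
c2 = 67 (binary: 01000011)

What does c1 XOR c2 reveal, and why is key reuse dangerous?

Step 1: c1 XOR c2 = (m1 XOR k) XOR (m2 XOR k).
Step 2: By XOR associativity/commutativity: = m1 XOR m2 XOR k XOR k = m1 XOR m2.
Step 3: 11001000 XOR 01000011 = 10001011 = 139.
Step 4: The key cancels out! An attacker learns m1 XOR m2 = 139, revealing the relationship between plaintexts.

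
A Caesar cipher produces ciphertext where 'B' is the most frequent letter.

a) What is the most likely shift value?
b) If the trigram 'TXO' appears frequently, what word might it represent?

Step 1: In English, 'E' is the most frequent letter (12.7%).
Step 2: The most frequent ciphertext letter is 'B' (position 1).
Step 3: Shift = (1 - 4) mod 26 = 23.
Step 4: Decrypt 'TXO' by shifting back 23:
  T -> W
  X -> A
  O -> R
Step 5: 'TXO' decrypts to 'WAR'.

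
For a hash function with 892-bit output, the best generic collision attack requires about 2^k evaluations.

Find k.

Step 1: The hash has a 892-bit output.
Step 2: Collision resistance means it should be infeasible to find any x != y with h(x) = h(y).
By the birthday bound, a generic collision search succeeds after about sqrt(2^892) = 2^(892/2) = 2^446 evaluations.
Step 3: Security level = 446 bits.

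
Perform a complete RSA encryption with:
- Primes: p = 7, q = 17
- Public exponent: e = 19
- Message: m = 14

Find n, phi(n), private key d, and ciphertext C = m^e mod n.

Step 1: n = 7 * 17 = 119.
Step 2: phi(n) = (7-1)(17-1) = 6 * 16 = 96.
Step 3: Find d = 19^(-1) mod 96 = 91.
  Verify: 19 * 91 = 1729 = 1 (mod 96).
Step 4: C = 14^19 mod 119 = 7.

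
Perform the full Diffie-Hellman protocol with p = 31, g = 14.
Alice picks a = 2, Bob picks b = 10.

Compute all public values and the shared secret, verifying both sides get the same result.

Step 1: A = g^a mod p = 14^2 mod 31 = 10.
Step 2: B = g^b mod p = 14^10 mod 31 = 25.
Step 3: Alice computes s = B^a mod p = 25^2 mod 31 = 5.
Step 4: Bob computes s = A^b mod p = 10^10 mod 31 = 5.
Both sides agree: shared secret = 5.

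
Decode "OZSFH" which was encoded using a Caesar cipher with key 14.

Step 1: Reverse the shift by subtracting 14 from each letter position.
  O (position 14) -> position (14-14) mod 26 = 0 -> A
  Z (position 25) -> position (25-14) mod 26 = 11 -> L
  S (position 18) -> position (18-14) mod 26 = 4 -> E
  F (position 5) -> position (5-14) mod 26 = 17 -> R
  H (position 7) -> position (7-14) mod 26 = 19 -> T
Decrypted message: ALERT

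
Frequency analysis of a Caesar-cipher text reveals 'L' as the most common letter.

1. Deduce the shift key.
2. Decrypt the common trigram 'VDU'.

Step 1: In English, 'E' is the most frequent letter (12.7%).
Step 2: The most frequent ciphertext letter is 'L' (position 11).
Step 3: Shift = (11 - 4) mod 26 = 7.
Step 4: Decrypt 'VDU' by shifting back 7:
  V -> O
  D -> W
  U -> N
Step 5: 'VDU' decrypts to 'OWN'.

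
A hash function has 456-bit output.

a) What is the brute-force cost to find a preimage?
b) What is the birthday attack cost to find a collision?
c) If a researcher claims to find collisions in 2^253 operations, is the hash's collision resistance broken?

Step 1: Preimage resistance requires brute-force of 2^456 operations.
Step 2: Collision resistance (birthday bound) = 2^(456/2) = 2^228.
Step 3: The claimed attack costs 2^253 operations.
Step 4: Since 2^253 >= 2^228, the claimed attack is no faster than the generic birthday attack, so this does not break collision resistance.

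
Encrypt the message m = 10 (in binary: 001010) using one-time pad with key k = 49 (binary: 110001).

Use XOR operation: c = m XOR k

Step 1: Write out the XOR operation bit by bit:
  Message: 001010
  Key:     110001
  XOR:     111011
Step 2: Convert to decimal: 111011 = 59.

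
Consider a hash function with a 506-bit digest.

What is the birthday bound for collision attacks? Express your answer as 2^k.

Step 1: The birthday paradox gives collision probability ~50% after sqrt(2^n) = 2^(n/2) hashes.
Step 2: For 506-bit output: 2^(506/2) = 2^253.
Step 3: Approximately 2^253 hash computations needed.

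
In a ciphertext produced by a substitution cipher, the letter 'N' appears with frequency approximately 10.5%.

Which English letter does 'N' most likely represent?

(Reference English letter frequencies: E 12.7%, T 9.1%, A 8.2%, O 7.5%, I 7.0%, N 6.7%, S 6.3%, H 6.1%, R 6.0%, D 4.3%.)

Step 1: The observed frequency is 10.5%.
Step 2: Compare with English frequencies:
  E: 12.7% (difference: 2.2%)
  T: 9.1% (difference: 1.4%) <-- closest
  A: 8.2% (difference: 2.3%)
  O: 7.5% (difference: 3.0%)
  I: 7.0% (difference: 3.5%)
  N: 6.7% (difference: 3.8%)
  S: 6.3% (difference: 4.2%)
  H: 6.1% (difference: 4.4%)
  R: 6.0% (difference: 4.5%)
  D: 4.3% (difference: 6.2%)
Step 3: 'N' most likely represents 'T' (frequency 9.1%).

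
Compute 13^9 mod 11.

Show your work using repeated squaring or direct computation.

Step 1: Compute 13^9 mod 11 step by step, reducing modulo 11 at each step.
  13^1 mod 11 = 2
  13^2 mod 11 = (2 * 13) mod 11 = 4
  13^3 mod 11 = (4 * 13) mod 11 = 8
  13^4 mod 11 = (8 * 13) mod 11 = 5
  13^5 mod 11 = (5 * 13) mod 11 = 10
  13^6 mod 11 = (10 * 13) mod 11 = 9
  13^7 mod 11 = (9 * 13) mod 11 = 7
  13^8 mod 11 = (7 * 13) mod 11 = 3
  13^9 mod 11 = (3 * 13) mod 11 = 6
Step 2: Result = 6.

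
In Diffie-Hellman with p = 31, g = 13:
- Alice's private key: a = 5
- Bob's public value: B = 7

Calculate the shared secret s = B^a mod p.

Step 1: s = B^a mod p = 7^5 mod 31.
  7^1 mod 31 = 7
  7^2 mod 31 = (7 * 7) mod 31 = 18
  7^3 mod 31 = (18 * 7) mod 31 = 2
  7^4 mod 31 = (2 * 7) mod 31 = 14
  7^5 mod 31 = (14 * 7) mod 31 = 5
Result: shared secret = 5.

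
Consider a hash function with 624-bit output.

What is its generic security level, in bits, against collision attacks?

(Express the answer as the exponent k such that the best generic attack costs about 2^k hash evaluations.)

Step 1: The hash has a 624-bit output.
Step 2: Collision resistance means it should be infeasible to find any x != y with h(x) = h(y).
By the birthday bound, a generic collision search succeeds after about sqrt(2^624) = 2^(624/2) = 2^312 evaluations.
Step 3: Security level = 312 bits.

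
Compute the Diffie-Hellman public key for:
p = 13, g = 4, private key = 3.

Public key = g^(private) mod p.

Step 1: A = g^a mod p = 4^3 mod 13.
  4^1 mod 13 = 4
  4^2 mod 13 = (4 * 4) mod 13 = 3
  4^3 mod 13 = (3 * 4) mod 13 = 12
Result: A = 12.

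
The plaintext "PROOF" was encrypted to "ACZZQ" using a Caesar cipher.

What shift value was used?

Step 1: Compare first letters: P (position 15) -> A (position 0).
Step 2: Shift = (0 - 15) mod 26 = 11.
The shift value is 11.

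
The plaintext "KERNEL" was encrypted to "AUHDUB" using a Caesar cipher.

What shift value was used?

Step 1: Compare first letters: K (position 10) -> A (position 0).
Step 2: Shift = (0 - 10) mod 26 = 16.
The shift value is 16.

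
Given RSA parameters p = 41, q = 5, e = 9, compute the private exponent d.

Step 1: n = 41 * 5 = 205.
Step 2: phi(n) = 40 * 4 = 160.
Step 3: Find d such that 9 * d = 1 (mod 160).
Step 4: d = 9^(-1) mod 160 = 89.
Verification: 9 * 89 = 801 = 5 * 160 + 1.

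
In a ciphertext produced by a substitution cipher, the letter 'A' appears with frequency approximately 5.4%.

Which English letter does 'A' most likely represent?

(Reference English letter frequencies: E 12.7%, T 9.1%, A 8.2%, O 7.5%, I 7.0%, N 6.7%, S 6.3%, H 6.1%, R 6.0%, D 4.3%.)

Step 1: The observed frequency is 5.4%.
Step 2: Compare with English frequencies:
  E: 12.7% (difference: 7.3%)
  T: 9.1% (difference: 3.7%)
  A: 8.2% (difference: 2.8%)
  O: 7.5% (difference: 2.1%)
  I: 7.0% (difference: 1.6%)
  N: 6.7% (difference: 1.3%)
  S: 6.3% (difference: 0.9%)
  H: 6.1% (difference: 0.7%)
  R: 6.0% (difference: 0.6%) <-- closest
  D: 4.3% (difference: 1.1%)
Step 3: 'A' most likely represents 'R' (frequency 6.0%).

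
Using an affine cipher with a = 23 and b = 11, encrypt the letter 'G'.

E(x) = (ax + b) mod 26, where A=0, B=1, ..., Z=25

Step 1: Convert 'G' to number: x = 6.
Step 2: E(6) = (23 * 6 + 11) mod 26 = 149 mod 26 = 19.
Step 3: Convert 19 back to letter: T.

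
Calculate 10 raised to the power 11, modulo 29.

Step 1: Compute 10^11 mod 29 step by step, reducing modulo 29 at each step.
  10^1 mod 29 = 10
  10^2 mod 29 = (10 * 10) mod 29 = 13
  10^3 mod 29 = (13 * 10) mod 29 = 14
  10^4 mod 29 = (14 * 10) mod 29 = 24
  10^5 mod 29 = (24 * 10) mod 29 = 8
  10^6 mod 29 = (8 * 10) mod 29 = 22
  10^7 mod 29 = (22 * 10) mod 29 = 17
  10^8 mod 29 = (17 * 10) mod 29 = 25
  10^9 mod 29 = (25 * 10) mod 29 = 18
  10^10 mod 29 = (18 * 10) mod 29 = 6
  10^11 mod 29 = (6 * 10) mod 29 = 2
Step 2: Result = 2.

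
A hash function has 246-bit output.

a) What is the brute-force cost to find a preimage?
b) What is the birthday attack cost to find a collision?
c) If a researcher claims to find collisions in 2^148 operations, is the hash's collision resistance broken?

Step 1: Preimage resistance requires brute-force of 2^246 operations.
Step 2: Collision resistance (birthday bound) = 2^(246/2) = 2^123.
Step 3: The claimed attack costs 2^148 operations.
Step 4: Since 2^148 >= 2^123, the claimed attack is no faster than the generic birthday attack, so this does not break collision resistance.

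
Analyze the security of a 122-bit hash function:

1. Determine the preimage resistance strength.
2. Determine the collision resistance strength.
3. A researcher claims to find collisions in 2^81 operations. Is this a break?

Step 1: Preimage resistance requires brute-force of 2^122 operations.
Step 2: Collision resistance (birthday bound) = 2^(122/2) = 2^61.
Step 3: The claimed attack costs 2^81 operations.
Step 4: Since 2^81 >= 2^61, the claimed attack is no faster than the generic birthday attack, so this does not break collision resistance.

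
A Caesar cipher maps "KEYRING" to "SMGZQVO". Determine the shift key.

Step 1: Compare first letters: K (position 10) -> S (position 18).
Step 2: Shift = (18 - 10) mod 26 = 8.
The shift value is 8.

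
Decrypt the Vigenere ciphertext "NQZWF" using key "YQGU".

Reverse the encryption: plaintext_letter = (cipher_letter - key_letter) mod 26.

Step 1: Extend key: YQGUY
Step 2: Decrypt each letter (c - k) mod 26:
  N(13) - Y(24) = (13-24) mod 26 = 15 = P
  Q(16) - Q(16) = (16-16) mod 26 = 0 = A
  Z(25) - G(6) = (25-6) mod 26 = 19 = T
  W(22) - U(20) = (22-20) mod 26 = 2 = C
  F(5) - Y(24) = (5-24) mod 26 = 7 = H
Plaintext: PATCH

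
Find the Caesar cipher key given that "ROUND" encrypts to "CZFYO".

Step 1: Compare first letters: R (position 17) -> C (position 2).
Step 2: Shift = (2 - 17) mod 26 = 11.
The shift value is 11.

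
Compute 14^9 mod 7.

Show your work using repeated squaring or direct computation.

Step 1: Compute 14^9 mod 7 step by step, reducing modulo 7 at each step.
  14^1 mod 7 = 0
  14^2 mod 7 = (0 * 14) mod 7 = 0
  14^3 mod 7 = (0 * 14) mod 7 = 0
  14^4 mod 7 = (0 * 14) mod 7 = 0
  14^5 mod 7 = (0 * 14) mod 7 = 0
  14^6 mod 7 = (0 * 14) mod 7 = 0
  14^7 mod 7 = (0 * 14) mod 7 = 0
  14^8 mod 7 = (0 * 14) mod 7 = 0
  14^9 mod 7 = (0 * 14) mod 7 = 0
Step 2: Result = 0.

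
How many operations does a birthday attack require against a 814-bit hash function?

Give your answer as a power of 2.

Step 1: The birthday paradox gives collision probability ~50% after sqrt(2^n) = 2^(n/2) hashes.
Step 2: For 814-bit output: 2^(814/2) = 2^407.
Step 3: Approximately 2^407 hash computations needed.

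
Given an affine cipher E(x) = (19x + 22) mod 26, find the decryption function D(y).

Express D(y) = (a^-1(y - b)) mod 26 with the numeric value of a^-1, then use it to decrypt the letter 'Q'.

Step 1: Find a^-1, the modular inverse of 19 mod 26.
Step 2: We need 19 * a^-1 = 1 (mod 26).
Step 3: 19 * 11 = 209 = 8 * 26 + 1, so a^-1 = 11.
Step 4: D(y) = 11(y - 22) mod 26.
Step 5: Apply to 'Q' (y = 16): D(16) = 11 * (16 - 22) mod 26 = 11 * -6 mod 26 = 12 -> 'M'.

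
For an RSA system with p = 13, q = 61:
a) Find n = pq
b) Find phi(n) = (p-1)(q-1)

Step 1: n = p * q = 13 * 61 = 793.
Step 2: phi(n) = (p-1)(q-1) = 12 * 60 = 720.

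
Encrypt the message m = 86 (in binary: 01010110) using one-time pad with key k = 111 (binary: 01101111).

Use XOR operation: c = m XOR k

Step 1: Write out the XOR operation bit by bit:
  Message: 01010110
  Key:     01101111
  XOR:     00111001
Step 2: Convert to decimal: 00111001 = 57.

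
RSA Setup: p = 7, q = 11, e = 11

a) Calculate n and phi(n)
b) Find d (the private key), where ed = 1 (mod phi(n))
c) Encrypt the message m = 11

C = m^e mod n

Step 1: n = 7 * 11 = 77.
Step 2: phi(n) = (7-1)(11-1) = 6 * 10 = 60.
Step 3: Find d = 11^(-1) mod 60 = 11.
  Verify: 11 * 11 = 121 = 1 (mod 60).
Step 4: C = 11^11 mod 77 = 44.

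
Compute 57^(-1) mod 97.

Step 1: We need x such that 57 * x = 1 (mod 97).
Step 2: Using the extended Euclidean algorithm or trial:
  57 * 80 = 4560 = 47 * 97 + 1.
Step 3: Since 4560 mod 97 = 1, the inverse is x = 80.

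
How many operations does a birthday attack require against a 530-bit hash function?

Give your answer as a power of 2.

Step 1: The birthday paradox gives collision probability ~50% after sqrt(2^n) = 2^(n/2) hashes.
Step 2: For 530-bit output: 2^(530/2) = 2^265.
Step 3: Approximately 2^265 hash computations needed.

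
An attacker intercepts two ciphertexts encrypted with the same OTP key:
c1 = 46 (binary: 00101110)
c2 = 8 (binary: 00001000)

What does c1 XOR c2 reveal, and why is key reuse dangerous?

Step 1: c1 XOR c2 = (m1 XOR k) XOR (m2 XOR k).
Step 2: By XOR associativity/commutativity: = m1 XOR m2 XOR k XOR k = m1 XOR m2.
Step 3: 00101110 XOR 00001000 = 00100110 = 38.
Step 4: The key cancels out! An attacker learns m1 XOR m2 = 38, revealing the relationship between plaintexts.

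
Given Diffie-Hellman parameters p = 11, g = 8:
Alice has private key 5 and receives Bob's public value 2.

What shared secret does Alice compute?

Step 1: s = B^a mod p = 2^5 mod 11.
  2^1 mod 11 = 2
  2^2 mod 11 = (2 * 2) mod 11 = 4
  2^3 mod 11 = (4 * 2) mod 11 = 8
  2^4 mod 11 = (8 * 2) mod 11 = 5
  2^5 mod 11 = (5 * 2) mod 11 = 10
Result: shared secret = 10.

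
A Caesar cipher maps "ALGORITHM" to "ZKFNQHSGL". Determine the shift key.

Step 1: Compare first letters: A (position 0) -> Z (position 25).
Step 2: Shift = (25 - 0) mod 26 = 25.
The shift value is 25.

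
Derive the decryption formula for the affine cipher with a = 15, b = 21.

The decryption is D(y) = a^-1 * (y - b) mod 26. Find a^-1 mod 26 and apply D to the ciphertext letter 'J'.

Step 1: Find a^-1, the modular inverse of 15 mod 26.
Step 2: We need 15 * a^-1 = 1 (mod 26).
Step 3: 15 * 7 = 105 = 4 * 26 + 1, so a^-1 = 7.
Step 4: D(y) = 7(y - 21) mod 26.
Step 5: Apply to 'J' (y = 9): D(9) = 7 * (9 - 21) mod 26 = 7 * -12 mod 26 = 20 -> 'U'.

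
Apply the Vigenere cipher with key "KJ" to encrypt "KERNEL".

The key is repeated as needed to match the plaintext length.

Step 1: Repeat key to match plaintext length:
  Plaintext: KERNEL
  Key:       KJKJKJ
Step 2: Encrypt each letter:
  K(10) + K(10) = (10+10) mod 26 = 20 = U
  E(4) + J(9) = (4+9) mod 26 = 13 = N
  R(17) + K(10) = (17+10) mod 26 = 1 = B
  N(13) + J(9) = (13+9) mod 26 = 22 = W
  E(4) + K(10) = (4+10) mod 26 = 14 = O
  L(11) + J(9) = (11+9) mod 26 = 20 = U
Ciphertext: UNBWOU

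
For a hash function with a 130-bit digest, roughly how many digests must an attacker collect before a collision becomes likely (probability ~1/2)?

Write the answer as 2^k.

Step 1: The birthday paradox gives collision probability ~50% after sqrt(2^n) = 2^(n/2) hashes.
Step 2: For 130-bit output: 2^(130/2) = 2^65.
Step 3: Approximately 2^65 hash computations needed.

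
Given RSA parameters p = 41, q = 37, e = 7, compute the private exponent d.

Step 1: n = 41 * 37 = 1517.
Step 2: phi(n) = 40 * 36 = 1440.
Step 3: Find d such that 7 * d = 1 (mod 1440).
Step 4: d = 7^(-1) mod 1440 = 823.
Verification: 7 * 823 = 5761 = 4 * 1440 + 1.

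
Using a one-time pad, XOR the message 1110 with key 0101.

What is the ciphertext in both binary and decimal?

Step 1: Write out the XOR operation bit by bit:
  Message: 1110
  Key:     0101
  XOR:     1011
Step 2: Convert to decimal: 1011 = 11.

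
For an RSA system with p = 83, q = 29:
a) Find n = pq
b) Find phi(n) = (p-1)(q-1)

Step 1: n = p * q = 83 * 29 = 2407.
Step 2: phi(n) = (p-1)(q-1) = 82 * 28 = 2296.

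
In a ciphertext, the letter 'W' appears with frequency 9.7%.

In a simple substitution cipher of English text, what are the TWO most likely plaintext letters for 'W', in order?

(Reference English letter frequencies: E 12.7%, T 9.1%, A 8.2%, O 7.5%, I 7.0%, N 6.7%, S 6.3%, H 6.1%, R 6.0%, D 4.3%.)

Step 1: Observed frequency of 'W' is 9.7%.
Step 2: Compute distances to each reference frequency and sort:
  T (9.1%): difference = 0.6% <-- BEST
  A (8.2%): difference = 1.5% <-- RUNNER-UP
  O (7.5%): difference = 2.2%
  I (7.0%): difference = 2.7%
  N (6.7%): difference = 3.0%
Step 3: Most likely is 'T' (9.1%, diff 0.6%); second most likely is 'A' (8.2%, diff 1.5%).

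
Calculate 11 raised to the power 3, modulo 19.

Step 1: Compute 11^3 mod 19 step by step, reducing modulo 19 at each step.
  11^1 mod 19 = 11
  11^2 mod 19 = (11 * 11) mod 19 = 7
  11^3 mod 19 = (7 * 11) mod 19 = 1
Step 2: Result = 1.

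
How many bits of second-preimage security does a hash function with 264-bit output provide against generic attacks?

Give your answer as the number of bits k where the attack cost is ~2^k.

Step 1: The hash has a 264-bit output.
Step 2: Second-preimage resistance means: given a specific input x, it should be infeasible to find a different y with h(y) = h(x).
With a 264-bit output, a generic search for a second preimage costs about 2^264 evaluations (each trial matches the fixed target with probability 2^-264).
Step 3: Security level = 264 bits.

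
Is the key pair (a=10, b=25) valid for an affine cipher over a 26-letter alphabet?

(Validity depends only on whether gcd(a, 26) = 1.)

Step 1: Compute gcd(10, 26).
Step 2: gcd(10, 26) = 2.
Since gcd = 2 != 1, 10 shares a common factor with 26, so it cannot be used.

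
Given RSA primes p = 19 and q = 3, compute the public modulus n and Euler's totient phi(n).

Step 1: n = p * q = 19 * 3 = 57.
Step 2: phi(n) = (p-1)(q-1) = 18 * 2 = 36.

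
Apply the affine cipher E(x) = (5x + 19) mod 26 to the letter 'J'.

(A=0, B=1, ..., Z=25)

Step 1: Convert 'J' to number: x = 9.
Step 2: E(9) = (5 * 9 + 19) mod 26 = 64 mod 26 = 12.
Step 3: Convert 12 back to letter: M.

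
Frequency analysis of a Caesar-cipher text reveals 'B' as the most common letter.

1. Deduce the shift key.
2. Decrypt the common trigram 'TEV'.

Step 1: In English, 'E' is the most frequent letter (12.7%).
Step 2: The most frequent ciphertext letter is 'B' (position 1).
Step 3: Shift = (1 - 4) mod 26 = 23.
Step 4: Decrypt 'TEV' by shifting back 23:
  T -> W
  E -> H
  V -> Y
Step 5: 'TEV' decrypts to 'WHY'.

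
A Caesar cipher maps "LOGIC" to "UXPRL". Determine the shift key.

Step 1: Compare first letters: L (position 11) -> U (position 20).
Step 2: Shift = (20 - 11) mod 26 = 9.
The shift value is 9.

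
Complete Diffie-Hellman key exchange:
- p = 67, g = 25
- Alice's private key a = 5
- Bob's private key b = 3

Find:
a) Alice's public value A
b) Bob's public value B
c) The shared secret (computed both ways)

Step 1: A = g^a mod p = 25^5 mod 67 = 40.
Step 2: B = g^b mod p = 25^3 mod 67 = 14.
Step 3: Alice computes s = B^a mod p = 14^5 mod 67 = 15.
Step 4: Bob computes s = A^b mod p = 40^3 mod 67 = 15.
Both sides agree: shared secret = 15.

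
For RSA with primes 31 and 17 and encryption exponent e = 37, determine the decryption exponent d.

Step 1: n = 31 * 17 = 527.
Step 2: phi(n) = 30 * 16 = 480.
Step 3: Find d such that 37 * d = 1 (mod 480).
Step 4: d = 37^(-1) mod 480 = 13.
Verification: 37 * 13 = 481 = 1 * 480 + 1.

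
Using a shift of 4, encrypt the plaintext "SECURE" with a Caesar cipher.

Step 1: For each letter, shift forward by 4 positions (mod 26).
  S (position 18) -> position (18+4) mod 26 = 22 -> W
  E (position 4) -> position (4+4) mod 26 = 8 -> I
  C (position 2) -> position (2+4) mod 26 = 6 -> G
  U (position 20) -> position (20+4) mod 26 = 24 -> Y
  R (position 17) -> position (17+4) mod 26 = 21 -> V
  E (position 4) -> position (4+4) mod 26 = 8 -> I
Result: WIGYVI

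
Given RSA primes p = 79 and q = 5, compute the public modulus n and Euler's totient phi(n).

Step 1: n = p * q = 79 * 5 = 395.
Step 2: phi(n) = (p-1)(q-1) = 78 * 4 = 312.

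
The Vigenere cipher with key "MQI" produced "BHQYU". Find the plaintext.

Step 1: Extend key: MQIMQ
Step 2: Decrypt each letter (c - k) mod 26:
  B(1) - M(12) = (1-12) mod 26 = 15 = P
  H(7) - Q(16) = (7-16) mod 26 = 17 = R
  Q(16) - I(8) = (16-8) mod 26 = 8 = I
  Y(24) - M(12) = (24-12) mod 26 = 12 = M
  U(20) - Q(16) = (20-16) mod 26 = 4 = E
Plaintext: PRIME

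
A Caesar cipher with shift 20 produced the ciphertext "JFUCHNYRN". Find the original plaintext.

Step 1: Reverse the shift by subtracting 20 from each letter position.
  J (position 9) -> position (9-20) mod 26 = 15 -> P
  F (position 5) -> position (5-20) mod 26 = 11 -> L
  U (position 20) -> position (20-20) mod 26 = 0 -> A
  C (position 2) -> position (2-20) mod 26 = 8 -> I
  H (position 7) -> position (7-20) mod 26 = 13 -> N
  N (position 13) -> position (13-20) mod 26 = 19 -> T
  Y (position 24) -> position (24-20) mod 26 = 4 -> E
  R (position 17) -> position (17-20) mod 26 = 23 -> X
  N (position 13) -> position (13-20) mod 26 = 19 -> T
Decrypted message: PLAINTEXT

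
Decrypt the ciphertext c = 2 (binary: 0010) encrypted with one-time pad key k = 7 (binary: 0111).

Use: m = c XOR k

Step 1: XOR ciphertext with key:
  Ciphertext: 0010
  Key:        0111
  XOR:        0101
Step 2: Plaintext = 0101 = 5 in decimal.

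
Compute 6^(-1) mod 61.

Step 1: We need x such that 6 * x = 1 (mod 61).
Step 2: Using the extended Euclidean algorithm or trial:
  6 * 51 = 306 = 5 * 61 + 1.
Step 3: Since 306 mod 61 = 1, the inverse is x = 51.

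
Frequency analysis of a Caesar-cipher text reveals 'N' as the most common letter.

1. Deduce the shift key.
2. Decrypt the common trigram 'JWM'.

Step 1: In English, 'E' is the most frequent letter (12.7%).
Step 2: The most frequent ciphertext letter is 'N' (position 13).
Step 3: Shift = (13 - 4) mod 26 = 9.
Step 4: Decrypt 'JWM' by shifting back 9:
  J -> A
  W -> N
  M -> D
Step 5: 'JWM' decrypts to 'AND'.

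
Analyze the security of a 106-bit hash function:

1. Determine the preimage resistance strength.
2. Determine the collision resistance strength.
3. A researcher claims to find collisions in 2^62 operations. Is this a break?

Step 1: Preimage resistance requires brute-force of 2^106 operations.
Step 2: Collision resistance (birthday bound) = 2^(106/2) = 2^53.
Step 3: The claimed attack costs 2^62 operations.
Step 4: Since 2^62 >= 2^53, the claimed attack is no faster than the generic birthday attack, so this does not break collision resistance.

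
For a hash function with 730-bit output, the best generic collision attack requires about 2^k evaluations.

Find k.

Step 1: The hash has a 730-bit output.
Step 2: Collision resistance means it should be infeasible to find any x != y with h(x) = h(y).
By the birthday bound, a generic collision search succeeds after about sqrt(2^730) = 2^(730/2) = 2^365 evaluations.
Step 3: Security level = 365 bits.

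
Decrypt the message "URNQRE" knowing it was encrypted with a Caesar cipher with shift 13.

Step 1: Reverse the shift by subtracting 13 from each letter position.
  U (position 20) -> position (20-13) mod 26 = 7 -> H
  R (position 17) -> position (17-13) mod 26 = 4 -> E
  N (position 13) -> position (13-13) mod 26 = 0 -> A
  Q (position 16) -> position (16-13) mod 26 = 3 -> D
  R (position 17) -> position (17-13) mod 26 = 4 -> E
  E (position 4) -> position (4-13) mod 26 = 17 -> R
Decrypted message: HEADER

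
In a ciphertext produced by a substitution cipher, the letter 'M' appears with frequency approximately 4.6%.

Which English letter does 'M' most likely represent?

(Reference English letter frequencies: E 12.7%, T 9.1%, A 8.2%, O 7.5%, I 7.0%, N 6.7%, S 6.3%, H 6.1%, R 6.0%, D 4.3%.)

Step 1: The observed frequency is 4.6%.
Step 2: Compare with English frequencies:
  E: 12.7% (difference: 8.1%)
  T: 9.1% (difference: 4.5%)
  A: 8.2% (difference: 3.6%)
  O: 7.5% (difference: 2.9%)
  I: 7.0% (difference: 2.4%)
  N: 6.7% (difference: 2.1%)
  S: 6.3% (difference: 1.7%)
  H: 6.1% (difference: 1.5%)
  R: 6.0% (difference: 1.4%)
  D: 4.3% (difference: 0.3%) <-- closest
Step 3: 'M' most likely represents 'D' (frequency 4.3%).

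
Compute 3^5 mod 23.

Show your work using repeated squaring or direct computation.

Step 1: Compute 3^5 mod 23 step by step, reducing modulo 23 at each step.
  3^1 mod 23 = 3
  3^2 mod 23 = (3 * 3) mod 23 = 9
  3^3 mod 23 = (9 * 3) mod 23 = 4
  3^4 mod 23 = (4 * 3) mod 23 = 12
  3^5 mod 23 = (12 * 3) mod 23 = 13
Step 2: Result = 13.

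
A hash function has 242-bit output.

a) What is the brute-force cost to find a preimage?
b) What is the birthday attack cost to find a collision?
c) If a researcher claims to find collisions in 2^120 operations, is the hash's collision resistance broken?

Step 1: Preimage resistance requires brute-force of 2^242 operations.
Step 2: Collision resistance (birthday bound) = 2^(242/2) = 2^121.
Step 3: The claimed attack costs 2^120 operations.
Step 4: Since 2^120 < 2^121, the claimed attack beats the generic birthday bound, so collision resistance is broken.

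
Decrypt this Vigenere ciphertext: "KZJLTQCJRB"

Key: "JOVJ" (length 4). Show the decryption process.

Step 1: Key 'JOVJ' has length 4. Extended key: JOVJJOVJJO
Step 2: Decrypt each position:
  K(10) - J(9) = 1 = B
  Z(25) - O(14) = 11 = L
  J(9) - V(21) = 14 = O
  L(11) - J(9) = 2 = C
  T(19) - J(9) = 10 = K
  Q(16) - O(14) = 2 = C
  C(2) - V(21) = 7 = H
  J(9) - J(9) = 0 = A
  R(17) - J(9) = 8 = I
  B(1) - O(14) = 13 = N
Plaintext: BLOCKCHAIN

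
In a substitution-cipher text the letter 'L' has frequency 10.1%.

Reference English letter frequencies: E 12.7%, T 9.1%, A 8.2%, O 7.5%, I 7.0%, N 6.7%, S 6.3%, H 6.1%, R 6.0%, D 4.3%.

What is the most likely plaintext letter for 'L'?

Step 1: The observed frequency is 10.1%.
Step 2: Compare with English frequencies:
  E: 12.7% (difference: 2.6%)
  T: 9.1% (difference: 1.0%) <-- closest
  A: 8.2% (difference: 1.9%)
  O: 7.5% (difference: 2.6%)
  I: 7.0% (difference: 3.1%)
  N: 6.7% (difference: 3.4%)
  S: 6.3% (difference: 3.8%)
  H: 6.1% (difference: 4.0%)
  R: 6.0% (difference: 4.1%)
  D: 4.3% (difference: 5.8%)
Step 3: 'L' most likely represents 'T' (frequency 9.1%).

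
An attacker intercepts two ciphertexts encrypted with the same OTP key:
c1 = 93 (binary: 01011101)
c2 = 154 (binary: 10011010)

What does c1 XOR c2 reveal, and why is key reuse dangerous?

Step 1: c1 XOR c2 = (m1 XOR k) XOR (m2 XOR k).
Step 2: By XOR associativity/commutativity: = m1 XOR m2 XOR k XOR k = m1 XOR m2.
Step 3: 01011101 XOR 10011010 = 11000111 = 199.
Step 4: The key cancels out! An attacker learns m1 XOR m2 = 199, revealing the relationship between plaintexts.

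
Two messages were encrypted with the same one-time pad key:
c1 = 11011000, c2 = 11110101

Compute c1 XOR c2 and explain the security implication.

Step 1: c1 XOR c2 = (m1 XOR k) XOR (m2 XOR k).
Step 2: By XOR associativity/commutativity: = m1 XOR m2 XOR k XOR k = m1 XOR m2.
Step 3: 11011000 XOR 11110101 = 00101101 = 45.
Step 4: The key cancels out! An attacker learns m1 XOR m2 = 45, revealing the relationship between plaintexts.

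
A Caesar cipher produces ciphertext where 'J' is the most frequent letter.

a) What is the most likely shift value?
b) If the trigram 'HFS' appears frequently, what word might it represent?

Step 1: In English, 'E' is the most frequent letter (12.7%).
Step 2: The most frequent ciphertext letter is 'J' (position 9).
Step 3: Shift = (9 - 4) mod 26 = 5.
Step 4: Decrypt 'HFS' by shifting back 5:
  H -> C
  F -> A
  S -> N
Step 5: 'HFS' decrypts to 'CAN'.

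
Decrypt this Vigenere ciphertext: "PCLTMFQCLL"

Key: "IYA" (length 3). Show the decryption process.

Step 1: Key 'IYA' has length 3. Extended key: IYAIYAIYAI
Step 2: Decrypt each position:
  P(15) - I(8) = 7 = H
  C(2) - Y(24) = 4 = E
  L(11) - A(0) = 11 = L
  T(19) - I(8) = 11 = L
  M(12) - Y(24) = 14 = O
  F(5) - A(0) = 5 = F
  Q(16) - I(8) = 8 = I
  C(2) - Y(24) = 4 = E
  L(11) - A(0) = 11 = L
  L(11) - I(8) = 3 = D
Plaintext: HELLOFIELD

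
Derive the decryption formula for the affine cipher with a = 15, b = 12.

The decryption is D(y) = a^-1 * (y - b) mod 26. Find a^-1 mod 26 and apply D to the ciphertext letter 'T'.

Step 1: Find a^-1, the modular inverse of 15 mod 26.
Step 2: We need 15 * a^-1 = 1 (mod 26).
Step 3: 15 * 7 = 105 = 4 * 26 + 1, so a^-1 = 7.
Step 4: D(y) = 7(y - 12) mod 26.
Step 5: Apply to 'T' (y = 19): D(19) = 7 * (19 - 12) mod 26 = 7 * 7 mod 26 = 23 -> 'X'.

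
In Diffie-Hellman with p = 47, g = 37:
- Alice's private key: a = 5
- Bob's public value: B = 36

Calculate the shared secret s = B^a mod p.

Step 1: s = B^a mod p = 36^5 mod 47.
  36^1 mod 47 = 36
  36^2 mod 47 = (36 * 36) mod 47 = 27
  36^3 mod 47 = (27 * 36) mod 47 = 32
  36^4 mod 47 = (32 * 36) mod 47 = 24
  36^5 mod 47 = (24 * 36) mod 47 = 18
Result: shared secret = 18.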